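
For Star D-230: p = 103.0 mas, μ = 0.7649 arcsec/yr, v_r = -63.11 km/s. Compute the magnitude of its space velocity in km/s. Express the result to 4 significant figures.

d = 1/p = 1/0.1030″ = 9.7087 pc.
v_t = 4.740 μ d = 4.740 × 0.7649 × 9.7087 = 35.2 km/s.
v = √(v_r² + v_t²) = √((-63.11)² + 35.2²) = √5221.91 = 72.263 km/s.

72.26 km/s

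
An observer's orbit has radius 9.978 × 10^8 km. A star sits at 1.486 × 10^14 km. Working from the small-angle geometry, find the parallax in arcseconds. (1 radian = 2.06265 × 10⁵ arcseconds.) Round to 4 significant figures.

θ ≈ B/d = (9.978 × 10^8) / (1.486 × 10^14) = 6.7147 × 10^-6 rad.
In arcseconds: 6.7147 × 10^-6 × 206265 = 1.385″.

1.385 arcsec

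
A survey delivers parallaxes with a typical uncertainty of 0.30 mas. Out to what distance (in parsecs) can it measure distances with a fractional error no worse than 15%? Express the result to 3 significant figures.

500 pc

σ_d/d = σ_p/p, so the condition is σ_p/p ≤ 0.15, i.e. p ≥ σ_p/0.15.
p_min = 0.30/0.15 = 2 mas = 0.002 arcsec.
d_max = 1/p_min = 1/0.002 = 500 pc.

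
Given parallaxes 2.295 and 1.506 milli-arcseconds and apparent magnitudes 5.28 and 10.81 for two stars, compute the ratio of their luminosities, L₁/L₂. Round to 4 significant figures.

d₁ = 1/p₁ = 1/0.002295″ = 435.73 pc; d₂ = 1/p₂ = 1/0.001506″ = 664.01 pc.
M₁ = m₁ − 5 log₁₀ d₁ + 5 = 5.28 − 13.1961 + 5 = -2.9161.
M₂ = 10.81 − 14.1109 + 5 = 1.6991.
L₁/L₂ = 10^(0.4(M₂ − M₁)) = 10^(0.4 × 4.6152) = 10^1.84608 = 70.158.

L₁/L₂ = 70.16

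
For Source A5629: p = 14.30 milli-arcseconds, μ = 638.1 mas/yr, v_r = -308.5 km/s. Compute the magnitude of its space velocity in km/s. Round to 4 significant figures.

374.0 km/s

d = 1/p = 1/0.01430″ = 69.93 pc.
μ = 638.1 mas/yr = 0.6381 ″/yr.
v_t = 4.740 μ d = 4.740 × 0.6381 × 69.93 = 211.51 km/s.
v = √(v_r² + v_t²) = √((-308.5)² + 211.51²) = √139909 = 374.04 km/s.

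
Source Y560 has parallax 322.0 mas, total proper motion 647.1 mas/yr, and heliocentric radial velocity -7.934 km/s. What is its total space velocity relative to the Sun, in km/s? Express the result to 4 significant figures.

12.40 km/s

d = 1/p = 1/0.3220″ = 3.1056 pc.
μ = 647.1 mas/yr = 0.6471 ″/yr.
v_t = 4.740 μ d = 4.740 × 0.6471 × 3.1056 = 9.5257 km/s.
v = √(v_r² + v_t²) = √((-7.934)² + 9.5257²) = √153.687 = 12.397 km/s.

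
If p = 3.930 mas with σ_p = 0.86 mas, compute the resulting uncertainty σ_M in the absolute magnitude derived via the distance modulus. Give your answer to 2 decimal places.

M = m − 5 log₁₀ d + 5 = m + 5 log₁₀ p + 5, so ∂M/∂p = 5/(p ln 10).
σ_M = (5/ln 10) · (σ_p/p) = 2.1715 × 0.86/3.930 = 2.1715 × 0.21883 = 0.47519.

σ_M = 0.48 mag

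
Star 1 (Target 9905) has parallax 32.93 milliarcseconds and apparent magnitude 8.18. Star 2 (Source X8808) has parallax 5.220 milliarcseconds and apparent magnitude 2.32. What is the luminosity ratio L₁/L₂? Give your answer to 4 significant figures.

L₁/L₂ = 0.0001138

d₁ = 1/p₁ = 1/0.03293″ = 30.367 pc; d₂ = 1/p₂ = 1/0.005220″ = 191.57 pc.
M₁ = m₁ − 5 log₁₀ d₁ + 5 = 8.18 − 7.4120 + 5 = 5.7680.
M₂ = 2.32 − 11.4116 + 5 = -4.0916.
L₁/L₂ = 10^(0.4(M₂ − M₁)) = 10^(0.4 × (-9.8596)) = 10^(-3.94384) = 0.0001138.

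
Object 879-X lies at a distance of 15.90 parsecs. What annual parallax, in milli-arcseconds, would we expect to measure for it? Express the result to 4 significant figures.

p = 1/d = 1/15.9 = 0.062893 arcsec.
= 0.062893 × 1000 = 62.893 mas.

62.89 mas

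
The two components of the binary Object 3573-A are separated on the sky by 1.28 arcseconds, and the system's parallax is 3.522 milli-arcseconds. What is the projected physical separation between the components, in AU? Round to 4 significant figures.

363.4 AU

d = 1/p = 1/0.003522″ = 283.93 pc.
At distance d (pc), an angle of θ arcsec spans θ·d AU: s = 1.28 × 283.93 = 363.43 AU.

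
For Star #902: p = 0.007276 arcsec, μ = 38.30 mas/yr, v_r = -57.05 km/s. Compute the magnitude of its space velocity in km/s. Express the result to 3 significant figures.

d = 1/p = 1/0.007276″ = 137.44 pc.
μ = 38.30 mas/yr = 0.03830 ″/yr.
v_t = 4.740 μ d = 4.740 × 0.03830 × 137.44 = 24.951 km/s.
v = √(v_r² + v_t²) = √((-57.05)² + 24.951²) = √3877.25 = 62.268 km/s.

62.3 km/s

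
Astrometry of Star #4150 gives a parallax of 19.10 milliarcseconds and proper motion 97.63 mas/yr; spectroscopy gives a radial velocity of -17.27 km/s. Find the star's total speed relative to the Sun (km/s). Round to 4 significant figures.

29.75 km/s

d = 1/p = 1/0.01910″ = 52.356 pc.
μ = 97.63 mas/yr = 0.09763 ″/yr.
v_t = 4.740 μ d = 4.740 × 0.09763 × 52.356 = 24.229 km/s.
v = √(v_r² + v_t²) = √((-17.27)² + 24.229²) = √885.297 = 29.754 km/s.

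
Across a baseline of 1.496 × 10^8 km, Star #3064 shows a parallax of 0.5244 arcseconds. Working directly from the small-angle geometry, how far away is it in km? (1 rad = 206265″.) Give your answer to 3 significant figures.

θ = 0.5244″ = 0.5244/206265 = 2.5424 × 10^-6 rad.
d = B/θ = (1.496 × 10^8) / (2.5424 × 10^-6) = 5.8842 × 10^13 km.

5.88 × 10^13 km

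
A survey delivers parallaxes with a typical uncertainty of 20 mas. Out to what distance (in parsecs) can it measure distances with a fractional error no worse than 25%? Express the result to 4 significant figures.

σ_d/d = σ_p/p, so the condition is σ_p/p ≤ 0.25, i.e. p ≥ σ_p/0.25.
p_min = 20/0.25 = 80 mas = 0.08 arcsec.
d_max = 1/p_min = 1/0.08 = 12.5 pc.

12.50 pc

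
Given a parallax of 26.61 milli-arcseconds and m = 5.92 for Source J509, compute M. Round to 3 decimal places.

d = 1/p = 1/0.02661″ = 37.58 pc.
m − M = 5 log₁₀(37.58) − 5 = 7.8748 − 5 = 2.8748.
M = m − (m − M) = 5.92 − 2.8748 = 3.045.

M = 3.045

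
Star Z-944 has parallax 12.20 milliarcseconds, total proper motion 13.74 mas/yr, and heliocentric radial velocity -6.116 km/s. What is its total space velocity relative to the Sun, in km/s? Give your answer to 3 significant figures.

d = 1/p = 1/0.01220″ = 81.967 pc.
μ = 13.74 mas/yr = 0.01374 ″/yr.
v_t = 4.740 μ d = 4.740 × 0.01374 × 81.967 = 5.3383 km/s.
v = √(v_r² + v_t²) = √((-6.116)² + 5.3383²) = √65.9029 = 8.1181 km/s.

8.12 km/s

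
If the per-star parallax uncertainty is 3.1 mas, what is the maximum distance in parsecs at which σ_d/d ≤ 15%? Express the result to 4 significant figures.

48.39 pc

σ_d/d = σ_p/p, so the condition is σ_p/p ≤ 0.15, i.e. p ≥ σ_p/0.15.
p_min = 3.1/0.15 = 20.667 mas = 0.020667 arcsec.
d_max = 1/p_min = 1/0.020667 = 48.386 pc.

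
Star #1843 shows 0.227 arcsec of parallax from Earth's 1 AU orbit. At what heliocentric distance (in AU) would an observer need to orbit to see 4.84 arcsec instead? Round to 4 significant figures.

21.32 AU

Parallax scales linearly with baseline: p ∝ B, so B = p_target / p_Earth × 1 AU.
B = 4.84 / 0.227 = 21.322 AU.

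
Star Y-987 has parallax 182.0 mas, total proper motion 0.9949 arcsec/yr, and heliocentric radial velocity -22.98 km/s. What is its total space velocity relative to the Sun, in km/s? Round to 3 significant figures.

34.6 km/s

d = 1/p = 1/0.1820″ = 5.4945 pc.
v_t = 4.740 μ d = 4.740 × 0.9949 × 5.4945 = 25.911 km/s.
v = √(v_r² + v_t²) = √((-22.98)² + 25.911²) = √1199.46 = 34.633 km/s.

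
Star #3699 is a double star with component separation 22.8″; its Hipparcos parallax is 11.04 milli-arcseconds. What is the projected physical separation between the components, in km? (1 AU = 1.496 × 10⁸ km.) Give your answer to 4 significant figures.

3.090 × 10^11 km

d = 1/p = 1/0.01104″ = 90.58 pc.
At distance d (pc), an angle of θ arcsec spans θ·d AU: s = 22.8 × 90.58 = 2065.2 AU.
= 2065.2 × 1.496 × 10⁸ km = 3.0895 × 10^11 km.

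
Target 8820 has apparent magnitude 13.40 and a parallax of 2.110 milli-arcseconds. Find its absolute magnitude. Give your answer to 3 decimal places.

d = 1/p = 1/0.002110″ = 473.93 pc.
m − M = 5 log₁₀(473.93) − 5 = 13.3786 − 5 = 8.3786.
M = m − (m − M) = 13.40 − 8.3786 = 5.021.

M = 5.021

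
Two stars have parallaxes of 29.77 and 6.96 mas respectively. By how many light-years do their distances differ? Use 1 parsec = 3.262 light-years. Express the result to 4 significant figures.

359.1 ly

d_A = 1/0.02977″ = 33.591 pc; d_B = 1/0.006960″ = 143.68 pc.
|d_B − d_A| = |143.68 − 33.591| = 110.09 pc = 110.09 × 3.262 ly = 359.11 ly.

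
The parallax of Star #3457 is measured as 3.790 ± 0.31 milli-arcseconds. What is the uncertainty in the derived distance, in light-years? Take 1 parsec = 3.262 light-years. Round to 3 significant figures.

d = 1/p, so σ_d = σ_p / p².
σ_d = 0.000310 / (0.003790)² = 0.000310 / 0.000014364 = 21.582 pc = 21.582 × 3.262 ly = 70.4 ly.

70.4 ly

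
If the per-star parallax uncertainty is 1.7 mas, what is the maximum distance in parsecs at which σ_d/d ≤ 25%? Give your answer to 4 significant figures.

147.1 pc

σ_d/d = σ_p/p, so the condition is σ_p/p ≤ 0.25, i.e. p ≥ σ_p/0.25.
p_min = 1.7/0.25 = 6.8 mas = 0.0068 arcsec.
d_max = 1/p_min = 1/0.0068 = 147.06 pc.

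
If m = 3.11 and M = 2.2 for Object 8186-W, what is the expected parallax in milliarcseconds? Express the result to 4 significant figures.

65.77 mas

m − M = 3.11 − 2.2 = 0.91.
d = 10^((m−M)/5 + 1) = 10^1.182 = 15.205 pc.
p = 1/d = 1/15.205 = 0.065768 arcsec = 65.768 mas.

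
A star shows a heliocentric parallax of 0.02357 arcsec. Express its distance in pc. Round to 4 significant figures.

d = 1/p = 1/0.02357 = 42.427 pc.

42.43 pc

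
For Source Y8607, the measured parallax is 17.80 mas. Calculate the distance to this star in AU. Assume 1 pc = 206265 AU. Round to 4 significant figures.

p = 17.80 mas = 0.01780 arcsec.
d = 1/p = 1/0.01780 = 56.18 pc.
In AU: 56.18 × 206265 = 1.1588 × 10^7 AU.

1.159 × 10^7 AU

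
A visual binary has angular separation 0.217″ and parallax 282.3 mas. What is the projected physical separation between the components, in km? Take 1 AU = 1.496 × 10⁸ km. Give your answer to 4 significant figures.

d = 1/p = 1/0.2823″ = 3.5423 pc.
At distance d (pc), an angle of θ arcsec spans θ·d AU: s = 0.217 × 3.5423 = 0.76868 AU.
= 0.76868 × 1.496 × 10⁸ km = 1.1499 × 10^8 km.

1.150 × 10^8 km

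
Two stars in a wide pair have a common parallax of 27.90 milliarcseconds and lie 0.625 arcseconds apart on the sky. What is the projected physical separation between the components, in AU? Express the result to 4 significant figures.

d = 1/p = 1/0.02790″ = 35.842 pc.
At distance d (pc), an angle of θ arcsec spans θ·d AU: s = 0.625 × 35.842 = 22.401 AU.

22.40 AU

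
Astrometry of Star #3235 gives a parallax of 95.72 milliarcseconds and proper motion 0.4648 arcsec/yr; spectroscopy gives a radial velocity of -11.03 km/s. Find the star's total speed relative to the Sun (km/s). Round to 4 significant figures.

d = 1/p = 1/0.09572″ = 10.447 pc.
v_t = 4.740 μ d = 4.740 × 0.4648 × 10.447 = 23.016 km/s.
v = √(v_r² + v_t²) = √((-11.03)² + 23.016²) = √651.397 = 25.522 km/s.

25.52 km/s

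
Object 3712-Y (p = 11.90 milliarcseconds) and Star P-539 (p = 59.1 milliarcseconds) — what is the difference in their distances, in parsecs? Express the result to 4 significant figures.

67.11 pc

d_A = 1/0.01190″ = 84.034 pc; d_B = 1/0.05910″ = 16.92 pc.
|d_B − d_A| = |16.92 − 84.034| = 67.114 pc.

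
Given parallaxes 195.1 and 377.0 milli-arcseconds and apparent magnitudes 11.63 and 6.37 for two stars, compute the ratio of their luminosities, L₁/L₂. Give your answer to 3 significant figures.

L₁/L₂ = 0.0294

d₁ = 1/p₁ = 1/0.1951″ = 5.1256 pc; d₂ = 1/p₂ = 1/0.3770″ = 2.6525 pc.
M₁ = m₁ − 5 log₁₀ d₁ + 5 = 11.63 − 3.5487 + 5 = 13.0813.
M₂ = 6.37 − 2.1183 + 5 = 9.2517.
L₁/L₂ = 10^(0.4(M₂ − M₁)) = 10^(0.4 × (-3.8296)) = 10^(-1.53184) = 0.029387.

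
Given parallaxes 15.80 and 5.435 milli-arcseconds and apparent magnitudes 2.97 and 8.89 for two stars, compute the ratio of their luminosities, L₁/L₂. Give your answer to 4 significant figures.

L₁/L₂ = 27.61

d₁ = 1/p₁ = 1/0.01580″ = 63.291 pc; d₂ = 1/p₂ = 1/0.005435″ = 183.99 pc.
M₁ = m₁ − 5 log₁₀ d₁ + 5 = 2.97 − 9.0067 + 5 = -1.0367.
M₂ = 8.89 − 11.3240 + 5 = 2.5660.
L₁/L₂ = 10^(0.4(M₂ − M₁)) = 10^(0.4 × 3.6027) = 10^1.44108 = 27.611.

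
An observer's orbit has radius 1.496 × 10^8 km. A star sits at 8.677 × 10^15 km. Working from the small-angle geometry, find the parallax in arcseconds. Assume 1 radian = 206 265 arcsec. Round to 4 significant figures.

0.003556 arcsec

θ ≈ B/d = (1.496 × 10^8) / (8.677 × 10^15) = 1.7241 × 10^-8 rad.
In arcseconds: 1.7241 × 10^-8 × 206265 = 0.0035562″.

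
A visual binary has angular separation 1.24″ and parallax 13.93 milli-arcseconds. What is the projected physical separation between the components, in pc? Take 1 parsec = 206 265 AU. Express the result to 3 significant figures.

d = 1/p = 1/0.01393″ = 71.788 pc.
At distance d (pc), an angle of θ arcsec spans θ·d AU: s = 1.24 × 71.788 = 89.017 AU.
= 89.017 / 206265 = 0.00043157 pc.

0.000432 pc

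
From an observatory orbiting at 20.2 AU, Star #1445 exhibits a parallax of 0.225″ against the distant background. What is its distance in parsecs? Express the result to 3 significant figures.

With baseline B (in AU) and parallax p (in arcsec), d = B/p parsecs.
d = 20.2 / 0.225 = 89.778 pc.

89.8 pc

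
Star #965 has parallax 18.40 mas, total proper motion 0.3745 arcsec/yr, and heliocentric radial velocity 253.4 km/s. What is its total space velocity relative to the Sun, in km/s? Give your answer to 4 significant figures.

271.1 km/s

d = 1/p = 1/0.01840″ = 54.348 pc.
v_t = 4.740 μ d = 4.740 × 0.3745 × 54.348 = 96.475 km/s.
v = √(v_r² + v_t²) = √(253.4² + 96.475²) = √73519 = 271.14 km/s.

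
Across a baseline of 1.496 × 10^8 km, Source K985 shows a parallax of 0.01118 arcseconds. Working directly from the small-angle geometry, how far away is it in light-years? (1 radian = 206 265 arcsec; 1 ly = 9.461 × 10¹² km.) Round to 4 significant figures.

291.7 ly

θ = 0.01118″ = 0.01118/206265 = 5.4202 × 10^-8 rad.
d = B/θ = (1.496 × 10^8) / (5.4202 × 10^-8) = 2.7600 × 10^15 km = (2.7600 × 10^15) / (9.461 × 10^12) ly = 291.72 ly.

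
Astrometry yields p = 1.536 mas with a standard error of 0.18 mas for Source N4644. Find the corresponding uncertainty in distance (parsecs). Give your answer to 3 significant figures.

d = 1/p, so σ_d = σ_p / p².
σ_d = 0.000180 / (0.001536)² = 0.000180 / 0.0000023593 = 76.294 pc.

76.3 pc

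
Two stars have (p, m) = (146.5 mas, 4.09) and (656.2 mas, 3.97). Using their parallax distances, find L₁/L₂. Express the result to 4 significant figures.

L₁/L₂ = 17.96

d₁ = 1/p₁ = 1/0.1465″ = 6.8259 pc; d₂ = 1/p₂ = 1/0.6562″ = 1.5239 pc.
M₁ = m₁ − 5 log₁₀ d₁ + 5 = 4.09 − 4.1708 + 5 = 4.9192.
M₂ = 3.97 − 0.9148 + 5 = 8.0552.
L₁/L₂ = 10^(0.4(M₂ − M₁)) = 10^(0.4 × 3.1360) = 10^1.25440 = 17.964.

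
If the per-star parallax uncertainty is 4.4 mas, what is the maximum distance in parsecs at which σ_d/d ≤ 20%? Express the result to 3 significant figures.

45.5 pc

σ_d/d = σ_p/p, so the condition is σ_p/p ≤ 0.20, i.e. p ≥ σ_p/0.20.
p_min = 4.4/0.20 = 22 mas = 0.022 arcsec.
d_max = 1/p_min = 1/0.022 = 45.455 pc.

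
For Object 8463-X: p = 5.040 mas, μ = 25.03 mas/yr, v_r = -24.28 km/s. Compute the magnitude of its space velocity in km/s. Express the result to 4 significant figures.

d = 1/p = 1/0.005040″ = 198.41 pc.
μ = 25.03 mas/yr = 0.02503 ″/yr.
v_t = 4.740 μ d = 4.740 × 0.02503 × 198.41 = 23.54 km/s.
v = √(v_r² + v_t²) = √((-24.28)² + 23.54²) = √1143.65 = 33.818 km/s.

33.82 km/s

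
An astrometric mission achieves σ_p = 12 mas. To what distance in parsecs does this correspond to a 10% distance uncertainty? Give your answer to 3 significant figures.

8.33 pc

σ_d/d = σ_p/p, so the condition is σ_p/p ≤ 0.10, i.e. p ≥ σ_p/0.10.
p_min = 12/0.10 = 120 mas = 0.12 arcsec.
d_max = 1/p_min = 1/0.12 = 8.3333 pc.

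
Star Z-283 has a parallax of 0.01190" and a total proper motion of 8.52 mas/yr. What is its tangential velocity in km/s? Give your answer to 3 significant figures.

3.39 km/s

d = 1/p = 1/0.01190″ = 84.034 pc.
μ = 8.52 mas/yr = 0.00852 ″/yr.
v_t = 4.74 × μ × d = 4.74 × 0.00852 × 84.034 = 3.3937 km/s.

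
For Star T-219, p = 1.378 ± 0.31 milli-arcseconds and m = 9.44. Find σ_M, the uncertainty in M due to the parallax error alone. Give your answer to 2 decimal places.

M = m − 5 log₁₀ d + 5 = m + 5 log₁₀ p + 5, so ∂M/∂p = 5/(p ln 10).
σ_M = (5/ln 10) · (σ_p/p) = 2.1715 × 0.31/1.378 = 2.1715 × 0.22496 = 0.4885.

σ_M = 0.49 mag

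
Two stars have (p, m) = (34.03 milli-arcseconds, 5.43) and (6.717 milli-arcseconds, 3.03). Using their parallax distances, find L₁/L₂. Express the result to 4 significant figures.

L₁/L₂ = 0.004272

d₁ = 1/p₁ = 1/0.03403″ = 29.386 pc; d₂ = 1/p₂ = 1/0.006717″ = 148.88 pc.
M₁ = m₁ − 5 log₁₀ d₁ + 5 = 5.43 − 7.3407 + 5 = 3.0893.
M₂ = 3.03 − 10.8642 + 5 = -2.8342.
L₁/L₂ = 10^(0.4(M₂ − M₁)) = 10^(0.4 × (-5.9235)) = 10^(-2.36940) = 0.0042717.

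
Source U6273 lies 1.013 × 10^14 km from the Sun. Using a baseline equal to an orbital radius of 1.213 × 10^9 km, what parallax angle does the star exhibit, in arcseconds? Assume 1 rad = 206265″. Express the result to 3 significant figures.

2.47 arcsec

θ ≈ B/d = (1.213 × 10^9) / (1.013 × 10^14) = 1.1974 × 10^-5 rad.
In arcseconds: 1.1974 × 10^-5 × 206265 = 2.4698″.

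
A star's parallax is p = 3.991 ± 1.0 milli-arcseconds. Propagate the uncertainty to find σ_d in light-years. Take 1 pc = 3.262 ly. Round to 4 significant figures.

204.8 ly

d = 1/p, so σ_d = σ_p / p².
σ_d = 0.00100 / (0.003991)² = 0.00100 / 0.000015928 = 62.783 pc = 62.783 × 3.262 ly = 204.8 ly.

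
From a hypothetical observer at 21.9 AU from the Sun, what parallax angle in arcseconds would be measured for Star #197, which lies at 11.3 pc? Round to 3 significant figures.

p (arcsec) = B (AU) / d (pc).
p = 21.9 / 11.3 = 1.9381 arcsec.

1.94 arcsec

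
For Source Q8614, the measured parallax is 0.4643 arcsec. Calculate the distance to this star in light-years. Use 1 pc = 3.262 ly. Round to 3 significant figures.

d = 1/p = 1/0.4643 = 2.1538 pc.
In light-years: 2.1538 × 3.262 = 7.0257 ly.

7.03 light years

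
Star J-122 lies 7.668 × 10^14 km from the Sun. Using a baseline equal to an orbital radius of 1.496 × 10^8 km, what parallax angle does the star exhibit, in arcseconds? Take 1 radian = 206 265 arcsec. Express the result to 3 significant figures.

θ ≈ B/d = (1.496 × 10^8) / (7.668 × 10^14) = 1.9510 × 10^-7 rad.
In arcseconds: 1.9510 × 10^-7 × 206265 = 0.040242″.

0.0402 arcsec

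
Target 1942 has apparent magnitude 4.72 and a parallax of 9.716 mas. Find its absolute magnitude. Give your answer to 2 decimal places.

M = -0.34

d = 1/p = 1/0.009716″ = 102.92 pc.
m − M = 5 log₁₀(102.92) − 5 = 10.0625 − 5 = 5.0625.
M = m − (m − M) = 4.72 − 5.0625 = -0.34.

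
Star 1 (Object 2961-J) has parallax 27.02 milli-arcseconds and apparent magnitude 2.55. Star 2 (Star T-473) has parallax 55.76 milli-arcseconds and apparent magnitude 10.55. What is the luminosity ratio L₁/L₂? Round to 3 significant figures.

d₁ = 1/p₁ = 1/0.02702″ = 37.01 pc; d₂ = 1/p₂ = 1/0.05576″ = 17.934 pc.
M₁ = m₁ − 5 log₁₀ d₁ + 5 = 2.55 − 7.8416 + 5 = -0.2916.
M₂ = 10.55 − 6.2684 + 5 = 9.2816.
L₁/L₂ = 10^(0.4(M₂ − M₁)) = 10^(0.4 × 9.5732) = 10^3.82928 = 6749.6.

L₁/L₂ = 6750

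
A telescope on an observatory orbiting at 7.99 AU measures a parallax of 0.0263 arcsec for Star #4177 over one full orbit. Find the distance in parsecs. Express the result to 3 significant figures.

With baseline B (in AU) and parallax p (in arcsec), d = B/p parsecs.
d = 7.99 / 0.0263 = 303.8 pc.

304 pc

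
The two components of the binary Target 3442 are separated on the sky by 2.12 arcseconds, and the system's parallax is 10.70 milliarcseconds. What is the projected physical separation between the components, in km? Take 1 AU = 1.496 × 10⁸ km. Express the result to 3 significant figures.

2.96 × 10^10 km

d = 1/p = 1/0.01070″ = 93.458 pc.
At distance d (pc), an angle of θ arcsec spans θ·d AU: s = 2.12 × 93.458 = 198.13 AU.
= 198.13 × 1.496 × 10⁸ km = 2.9640 × 10^10 km.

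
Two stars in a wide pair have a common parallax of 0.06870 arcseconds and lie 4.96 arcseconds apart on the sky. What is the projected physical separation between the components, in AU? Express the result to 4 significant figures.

72.20 AU

d = 1/p = 1/0.06870″ = 14.556 pc.
At distance d (pc), an angle of θ arcsec spans θ·d AU: s = 4.96 × 14.556 = 72.198 AU.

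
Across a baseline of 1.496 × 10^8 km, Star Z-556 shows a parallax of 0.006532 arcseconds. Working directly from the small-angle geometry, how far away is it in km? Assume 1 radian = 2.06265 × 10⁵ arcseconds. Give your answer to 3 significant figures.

θ = 0.006532″ = 0.006532/206265 = 3.1668 × 10^-8 rad.
d = B/θ = (1.496 × 10^8) / (3.1668 × 10^-8) = 4.7240 × 10^15 km.

4.72 × 10^15 km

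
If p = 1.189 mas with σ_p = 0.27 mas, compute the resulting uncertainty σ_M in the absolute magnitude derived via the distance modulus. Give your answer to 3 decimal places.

M = m − 5 log₁₀ d + 5 = m + 5 log₁₀ p + 5, so ∂M/∂p = 5/(p ln 10).
σ_M = (5/ln 10) · (σ_p/p) = 2.1715 × 0.27/1.189 = 2.1715 × 0.22708 = 0.4931.

σ_M = 0.493 mag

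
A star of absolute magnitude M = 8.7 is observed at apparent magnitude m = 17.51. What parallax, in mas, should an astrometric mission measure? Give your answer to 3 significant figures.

1.73 mas

m − M = 17.51 − 8.7 = 8.81.
d = 10^((m−M)/5 + 1) = 10^2.762 = 578.1 pc.
p = 1/d = 1/578.1 = 0.0017298 arcsec = 1.7298 mas.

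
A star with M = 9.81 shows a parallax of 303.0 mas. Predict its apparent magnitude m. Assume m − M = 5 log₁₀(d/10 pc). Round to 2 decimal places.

m = 7.40

d = 1/p = 1/0.3030″ = 3.3003 pc.
m − M = 5 log₁₀ d − 5 = 5 log₁₀(3.3003) − 5 = 2.5928 − 5 = -2.4072.
m = M + (m − M) = 9.81 + (-2.4072) = 7.40.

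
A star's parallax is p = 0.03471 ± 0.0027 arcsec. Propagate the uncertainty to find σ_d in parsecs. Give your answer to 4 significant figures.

d = 1/p, so σ_d = σ_p / p².
σ_d = 0.00270 / (0.03471)² = 0.00270 / 0.0012048 = 2.241 pc.

2.241 pc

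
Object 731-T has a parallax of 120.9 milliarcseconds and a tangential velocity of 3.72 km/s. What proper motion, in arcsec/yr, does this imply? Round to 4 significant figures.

0.09488 arcsec/yr

d = 1/p = 1/0.1209″ = 8.2713 pc.
μ = v_t / (4.74 d) = 3.72 / (4.74 × 8.2713) = 3.72 / 39.206 = 0.094883 ″/yr.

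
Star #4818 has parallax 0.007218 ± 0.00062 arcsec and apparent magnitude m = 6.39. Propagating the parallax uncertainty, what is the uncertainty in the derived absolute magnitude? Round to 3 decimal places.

M = m − 5 log₁₀ d + 5 = m + 5 log₁₀ p + 5, so ∂M/∂p = 5/(p ln 10).
σ_M = (5/ln 10) · (σ_p/p) = 2.1715 × 0.00062/0.007218 = 2.1715 × 0.085896 = 0.18652.

σ_M = 0.187 mag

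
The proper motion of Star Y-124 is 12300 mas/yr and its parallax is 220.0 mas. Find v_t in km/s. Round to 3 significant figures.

d = 1/p = 1/0.2200″ = 4.5455 pc.
μ = 12300 mas/yr = 12.3 ″/yr.
v_t = 4.74 × μ × d = 4.74 × 12.3 × 4.5455 = 265.01 km/s.

265 km/s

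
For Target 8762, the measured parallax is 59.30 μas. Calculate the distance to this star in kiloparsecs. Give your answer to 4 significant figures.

p = 59.30 μas = 0.00005930 arcsec.
d = 1/p = 1/0.00005930 = 16863 pc.
= 16.863 kpc.

16.86 kpc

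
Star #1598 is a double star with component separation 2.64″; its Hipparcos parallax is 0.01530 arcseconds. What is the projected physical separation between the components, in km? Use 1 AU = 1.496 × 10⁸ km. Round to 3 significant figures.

d = 1/p = 1/0.01530″ = 65.359 pc.
At distance d (pc), an angle of θ arcsec spans θ·d AU: s = 2.64 × 65.359 = 172.55 AU.
= 172.55 × 1.496 × 10⁸ km = 2.5813 × 10^10 km.

2.58 × 10^10 km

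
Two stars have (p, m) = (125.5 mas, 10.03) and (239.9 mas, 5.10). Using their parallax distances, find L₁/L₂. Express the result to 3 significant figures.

L₁/L₂ = 0.0390

d₁ = 1/p₁ = 1/0.1255″ = 7.9681 pc; d₂ = 1/p₂ = 1/0.2399″ = 4.1684 pc.
M₁ = m₁ − 5 log₁₀ d₁ + 5 = 10.03 − 4.5068 + 5 = 10.5232.
M₂ = 5.10 − 3.0998 + 5 = 7.0002.
L₁/L₂ = 10^(0.4(M₂ − M₁)) = 10^(0.4 × (-3.5230)) = 10^(-1.40920) = 0.038976.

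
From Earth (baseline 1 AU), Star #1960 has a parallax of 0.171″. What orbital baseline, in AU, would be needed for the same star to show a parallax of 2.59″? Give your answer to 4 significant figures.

15.15 AU

Parallax scales linearly with baseline: p ∝ B, so B = p_target / p_Earth × 1 AU.
B = 2.59 / 0.171 = 15.146 AU.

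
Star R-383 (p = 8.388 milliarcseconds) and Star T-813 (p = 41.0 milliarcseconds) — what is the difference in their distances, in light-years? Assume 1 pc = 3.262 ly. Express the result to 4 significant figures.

d_A = 1/0.008388″ = 119.22 pc; d_B = 1/0.04100″ = 24.39 pc.
|d_B − d_A| = |24.39 − 119.22| = 94.83 pc = 94.83 × 3.262 ly = 309.34 ly.

309.3 ly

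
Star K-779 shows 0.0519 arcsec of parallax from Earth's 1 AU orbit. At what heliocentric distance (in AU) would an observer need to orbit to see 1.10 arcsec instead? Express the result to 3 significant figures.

21.2 AU

Parallax scales linearly with baseline: p ∝ B, so B = p_target / p_Earth × 1 AU.
B = 1.10 / 0.0519 = 21.195 AU.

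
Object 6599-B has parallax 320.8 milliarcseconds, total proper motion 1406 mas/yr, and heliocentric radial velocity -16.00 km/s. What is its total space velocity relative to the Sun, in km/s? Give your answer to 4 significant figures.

26.22 km/s

d = 1/p = 1/0.3208″ = 3.1172 pc.
μ = 1406 mas/yr = 1.406 ″/yr.
v_t = 4.740 μ d = 4.740 × 1.406 × 3.1172 = 20.774 km/s.
v = √(v_r² + v_t²) = √((-16.00)² + 20.774²) = √687.559 = 26.221 km/s.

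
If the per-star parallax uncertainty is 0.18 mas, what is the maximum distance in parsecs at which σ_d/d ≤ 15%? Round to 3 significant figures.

σ_d/d = σ_p/p, so the condition is σ_p/p ≤ 0.15, i.e. p ≥ σ_p/0.15.
p_min = 0.18/0.15 = 1.2 mas = 0.0012 arcsec.
d_max = 1/p_min = 1/0.0012 = 833.33 pc.

833 pc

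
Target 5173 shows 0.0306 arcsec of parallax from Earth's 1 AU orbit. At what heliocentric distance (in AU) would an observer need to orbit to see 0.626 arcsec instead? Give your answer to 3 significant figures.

Parallax scales linearly with baseline: p ∝ B, so B = p_target / p_Earth × 1 AU.
B = 0.626 / 0.0306 = 20.458 AU.

20.5 AU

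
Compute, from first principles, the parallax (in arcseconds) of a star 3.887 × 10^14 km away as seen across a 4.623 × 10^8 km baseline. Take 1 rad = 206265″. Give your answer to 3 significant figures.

θ ≈ B/d = (4.623 × 10^8) / (3.887 × 10^14) = 1.1893 × 10^-6 rad.
In arcseconds: 1.1893 × 10^-6 × 206265 = 0.24531″.

0.245 arcsec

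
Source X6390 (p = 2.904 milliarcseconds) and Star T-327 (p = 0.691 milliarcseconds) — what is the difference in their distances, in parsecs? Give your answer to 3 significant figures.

d_A = 1/0.002904″ = 344.35 pc; d_B = 1/0.0006910″ = 1447.2 pc.
|d_B − d_A| = |1447.2 − 344.35| = 1102.9 pc.

1100 pc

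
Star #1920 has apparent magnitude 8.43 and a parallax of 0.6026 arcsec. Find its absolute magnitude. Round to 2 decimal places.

d = 1/p = 1/0.6026″ = 1.6595 pc.
m − M = 5 log₁₀(1.6595) − 5 = 1.0999 − 5 = -3.9001.
M = m − (m − M) = 8.43 − (-3.9001) = 12.33.

M = 12.33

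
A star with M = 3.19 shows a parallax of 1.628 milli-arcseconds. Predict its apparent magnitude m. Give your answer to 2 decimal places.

d = 1/p = 1/0.001628″ = 614.25 pc.
m − M = 5 log₁₀ d − 5 = 5 log₁₀(614.25) − 5 = 13.9417 − 5 = 8.9417.
m = M + (m − M) = 3.19 + 8.9417 = 12.13.

m = 12.13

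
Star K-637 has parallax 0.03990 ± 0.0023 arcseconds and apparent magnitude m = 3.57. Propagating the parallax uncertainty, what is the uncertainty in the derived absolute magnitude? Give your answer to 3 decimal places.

σ_M = 0.125 mag

M = m − 5 log₁₀ d + 5 = m + 5 log₁₀ p + 5, so ∂M/∂p = 5/(p ln 10).
σ_M = (5/ln 10) · (σ_p/p) = 2.1715 × 0.0023/0.03990 = 2.1715 × 0.057644 = 0.12517.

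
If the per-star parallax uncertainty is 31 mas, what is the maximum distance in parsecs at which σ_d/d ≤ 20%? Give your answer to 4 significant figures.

6.452 pc

σ_d/d = σ_p/p, so the condition is σ_p/p ≤ 0.20, i.e. p ≥ σ_p/0.20.
p_min = 31/0.20 = 155 mas = 0.155 arcsec.
d_max = 1/p_min = 1/0.155 = 6.4516 pc.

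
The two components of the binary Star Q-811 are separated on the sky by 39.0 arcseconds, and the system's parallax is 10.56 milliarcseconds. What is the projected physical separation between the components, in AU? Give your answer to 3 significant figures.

3690 AU

d = 1/p = 1/0.01056″ = 94.697 pc.
At distance d (pc), an angle of θ arcsec spans θ·d AU: s = 39.0 × 94.697 = 3693.2 AU.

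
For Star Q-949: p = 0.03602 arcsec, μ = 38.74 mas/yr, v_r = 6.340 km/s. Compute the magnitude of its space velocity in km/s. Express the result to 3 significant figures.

8.14 km/s

d = 1/p = 1/0.03602″ = 27.762 pc.
μ = 38.74 mas/yr = 0.03874 ″/yr.
v_t = 4.740 μ d = 4.740 × 0.03874 × 27.762 = 5.0979 km/s.
v = √(v_r² + v_t²) = √(6.340² + 5.0979²) = √66.1842 = 8.1354 km/s.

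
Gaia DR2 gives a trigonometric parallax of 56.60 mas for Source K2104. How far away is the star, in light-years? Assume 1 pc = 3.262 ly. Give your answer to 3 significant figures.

p = 56.60 mas = 0.05660 arcsec.
d = 1/p = 1/0.05660 = 17.668 pc.
In light-years: 17.668 × 3.262 = 57.633 ly.

57.6 light years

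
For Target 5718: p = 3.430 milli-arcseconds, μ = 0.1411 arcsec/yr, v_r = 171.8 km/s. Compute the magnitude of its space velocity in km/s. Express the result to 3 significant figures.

d = 1/p = 1/0.003430″ = 291.55 pc.
v_t = 4.740 μ d = 4.740 × 0.1411 × 291.55 = 194.99 km/s.
v = √(v_r² + v_t²) = √(171.8² + 194.99²) = √67536.3 = 259.88 km/s.

260 km/s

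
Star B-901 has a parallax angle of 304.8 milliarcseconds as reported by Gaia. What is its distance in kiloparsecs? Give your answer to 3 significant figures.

p = 304.8 milliarcseconds = 0.3048 arcsec.
d = 1/p = 1/0.3048 = 3.2808 pc.
= 0.0032808 kpc.

0.00328 kpc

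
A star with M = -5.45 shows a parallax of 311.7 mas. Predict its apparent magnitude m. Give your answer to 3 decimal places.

m = -7.919

d = 1/p = 1/0.3117″ = 3.2082 pc.
m − M = 5 log₁₀ d − 5 = 5 log₁₀(3.2082) − 5 = 2.5313 − 5 = -2.4687.
m = M + (m − M) = -5.45 + (-2.4687) = -7.919.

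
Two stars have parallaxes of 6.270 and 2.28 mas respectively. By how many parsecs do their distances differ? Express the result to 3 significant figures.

d_A = 1/0.006270″ = 159.49 pc; d_B = 1/0.002280″ = 438.6 pc.
|d_B − d_A| = |438.6 − 159.49| = 279.11 pc.

279 pc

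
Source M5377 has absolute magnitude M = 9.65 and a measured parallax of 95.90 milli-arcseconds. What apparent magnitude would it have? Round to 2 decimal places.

d = 1/p = 1/0.09590″ = 10.428 pc.
m − M = 5 log₁₀ d − 5 = 5 log₁₀(10.428) − 5 = 5.0910 − 5 = 0.0910.
m = M + (m − M) = 9.65 + 0.0910 = 9.74.

m = 9.74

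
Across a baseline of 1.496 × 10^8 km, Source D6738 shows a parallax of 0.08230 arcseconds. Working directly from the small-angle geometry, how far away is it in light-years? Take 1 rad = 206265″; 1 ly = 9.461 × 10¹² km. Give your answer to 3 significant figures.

θ = 0.08230″ = 0.08230/206265 = 3.9900 × 10^-7 rad.
d = B/θ = (1.496 × 10^8) / (3.9900 × 10^-7) = 3.7494 × 10^14 km = (3.7494 × 10^14) / (9.461 × 10^12) ly = 39.63 ly.

39.6 ly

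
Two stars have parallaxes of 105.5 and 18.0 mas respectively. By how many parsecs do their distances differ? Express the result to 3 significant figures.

46.1 pc

d_A = 1/0.1055″ = 9.4787 pc; d_B = 1/0.01800″ = 55.556 pc.
|d_B − d_A| = |55.556 − 9.4787| = 46.077 pc.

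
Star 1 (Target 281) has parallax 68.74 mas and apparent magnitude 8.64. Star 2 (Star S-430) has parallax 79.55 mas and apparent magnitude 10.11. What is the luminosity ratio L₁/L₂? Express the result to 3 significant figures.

L₁/L₂ = 5.19

d₁ = 1/p₁ = 1/0.06874″ = 14.548 pc; d₂ = 1/p₂ = 1/0.07955″ = 12.571 pc.
M₁ = m₁ − 5 log₁₀ d₁ + 5 = 8.64 − 5.8140 + 5 = 7.8260.
M₂ = 10.11 − 5.4968 + 5 = 9.6132.
L₁/L₂ = 10^(0.4(M₂ − M₁)) = 10^(0.4 × 1.7872) = 10^0.71488 = 5.1866.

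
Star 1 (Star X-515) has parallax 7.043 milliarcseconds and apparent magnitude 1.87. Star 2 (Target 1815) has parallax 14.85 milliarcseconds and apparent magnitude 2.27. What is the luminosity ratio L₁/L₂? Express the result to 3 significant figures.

L₁/L₂ = 6.43

d₁ = 1/p₁ = 1/0.007043″ = 141.98 pc; d₂ = 1/p₂ = 1/0.01485″ = 67.34 pc.
M₁ = m₁ − 5 log₁₀ d₁ + 5 = 1.87 − 10.7611 + 5 = -3.8911.
M₂ = 2.27 − 9.1414 + 5 = -1.8714.
L₁/L₂ = 10^(0.4(M₂ − M₁)) = 10^(0.4 × 2.0197) = 10^0.80788 = 6.4251.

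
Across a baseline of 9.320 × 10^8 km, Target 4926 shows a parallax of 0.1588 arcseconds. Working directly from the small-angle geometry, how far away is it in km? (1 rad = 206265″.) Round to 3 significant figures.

1.21 × 10^15 km

θ = 0.1588″ = 0.1588/206265 = 7.6988 × 10^-7 rad.
d = B/θ = (9.320 × 10^8) / (7.6988 × 10^-7) = 1.2106 × 10^15 km.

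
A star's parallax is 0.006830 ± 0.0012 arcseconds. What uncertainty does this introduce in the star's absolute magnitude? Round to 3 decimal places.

σ_M = 0.382 mag

M = m − 5 log₁₀ d + 5 = m + 5 log₁₀ p + 5, so ∂M/∂p = 5/(p ln 10).
σ_M = (5/ln 10) · (σ_p/p) = 2.1715 × 0.0012/0.006830 = 2.1715 × 0.1757 = 0.38153.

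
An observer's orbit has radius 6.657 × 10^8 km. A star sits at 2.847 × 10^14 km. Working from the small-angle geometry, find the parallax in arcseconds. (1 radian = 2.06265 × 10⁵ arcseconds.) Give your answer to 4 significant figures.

θ ≈ B/d = (6.657 × 10^8) / (2.847 × 10^14) = 2.3383 × 10^-6 rad.
In arcseconds: 2.3383 × 10^-6 × 206265 = 0.48231″.

0.4823 arcsec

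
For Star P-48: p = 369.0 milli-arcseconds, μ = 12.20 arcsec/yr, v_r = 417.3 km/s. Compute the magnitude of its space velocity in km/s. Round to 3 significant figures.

446 km/s

d = 1/p = 1/0.3690″ = 2.71 pc.
v_t = 4.740 μ d = 4.740 × 12.20 × 2.71 = 156.71 km/s.
v = √(v_r² + v_t²) = √(417.3² + 156.71²) = √198697 = 445.75 km/s.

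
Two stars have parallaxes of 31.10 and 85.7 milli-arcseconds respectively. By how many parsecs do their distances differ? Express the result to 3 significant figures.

d_A = 1/0.03110″ = 32.154 pc; d_B = 1/0.08570″ = 11.669 pc.
|d_B − d_A| = |11.669 − 32.154| = 20.485 pc.

20.5 pc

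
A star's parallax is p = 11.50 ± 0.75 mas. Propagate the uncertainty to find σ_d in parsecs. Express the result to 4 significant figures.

5.671 pc

d = 1/p, so σ_d = σ_p / p².
σ_d = 0.000750 / (0.01150)² = 0.000750 / 0.00013225 = 5.6711 pc.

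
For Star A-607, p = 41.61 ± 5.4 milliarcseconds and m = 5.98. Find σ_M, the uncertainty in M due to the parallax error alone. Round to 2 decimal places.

M = m − 5 log₁₀ d + 5 = m + 5 log₁₀ p + 5, so ∂M/∂p = 5/(p ln 10).
σ_M = (5/ln 10) · (σ_p/p) = 2.1715 × 5.4/41.61 = 2.1715 × 0.12978 = 0.28182.

σ_M = 0.28 mag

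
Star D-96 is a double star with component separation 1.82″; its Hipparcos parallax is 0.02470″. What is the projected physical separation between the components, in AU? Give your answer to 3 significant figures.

d = 1/p = 1/0.02470″ = 40.486 pc.
At distance d (pc), an angle of θ arcsec spans θ·d AU: s = 1.82 × 40.486 = 73.685 AU.

73.7 AU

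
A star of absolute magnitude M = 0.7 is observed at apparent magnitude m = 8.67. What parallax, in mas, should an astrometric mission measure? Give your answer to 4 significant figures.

m − M = 8.67 − 0.7 = 7.97.
d = 10^((m−M)/5 + 1) = 10^2.594 = 392.64 pc.
p = 1/d = 1/392.64 = 0.0025469 arcsec = 2.5469 mas.

2.547 mas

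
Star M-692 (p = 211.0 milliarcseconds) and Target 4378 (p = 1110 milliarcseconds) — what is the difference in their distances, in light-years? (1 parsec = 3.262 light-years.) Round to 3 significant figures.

d_A = 1/0.2110″ = 4.7393 pc; d_B = 1/1.110″ = 0.9009 pc.
|d_B − d_A| = |0.9009 − 4.7393| = 3.8384 pc = 3.8384 × 3.262 ly = 12.521 ly.

12.5 ly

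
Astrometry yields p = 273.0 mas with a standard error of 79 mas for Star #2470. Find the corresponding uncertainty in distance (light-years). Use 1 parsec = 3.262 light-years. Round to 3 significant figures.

d = 1/p, so σ_d = σ_p / p².
σ_d = 0.0790 / (0.2730)² = 0.0790 / 0.074529 = 1.06 pc = 1.06 × 3.262 ly = 3.4577 ly.

3.46 ly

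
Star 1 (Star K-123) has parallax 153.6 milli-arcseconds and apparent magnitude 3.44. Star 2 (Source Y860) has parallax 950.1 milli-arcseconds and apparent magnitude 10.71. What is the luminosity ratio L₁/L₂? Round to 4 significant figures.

L₁/L₂ = 30960

d₁ = 1/p₁ = 1/0.1536″ = 6.5104 pc; d₂ = 1/p₂ = 1/0.9501″ = 1.0525 pc.
M₁ = m₁ − 5 log₁₀ d₁ + 5 = 3.44 − 4.0680 + 5 = 4.3720.
M₂ = 10.71 − 0.1111 + 5 = 15.5989.
L₁/L₂ = 10^(0.4(M₂ − M₁)) = 10^(0.4 × 11.2269) = 10^4.49076 = 30957.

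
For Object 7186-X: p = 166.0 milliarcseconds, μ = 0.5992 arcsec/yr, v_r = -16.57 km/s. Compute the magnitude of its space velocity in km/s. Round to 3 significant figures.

23.8 km/s

d = 1/p = 1/0.1660″ = 6.0241 pc.
v_t = 4.740 μ d = 4.740 × 0.5992 × 6.0241 = 17.11 km/s.
v = √(v_r² + v_t²) = √((-16.57)² + 17.11²) = √567.317 = 23.818 km/s.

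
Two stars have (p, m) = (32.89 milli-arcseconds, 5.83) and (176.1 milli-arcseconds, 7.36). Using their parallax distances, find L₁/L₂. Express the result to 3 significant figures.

L₁/L₂ = 117

d₁ = 1/p₁ = 1/0.03289″ = 30.404 pc; d₂ = 1/p₂ = 1/0.1761″ = 5.6786 pc.
M₁ = m₁ − 5 log₁₀ d₁ + 5 = 5.83 − 7.4147 + 5 = 3.4153.
M₂ = 7.36 − 3.7712 + 5 = 8.5888.
L₁/L₂ = 10^(0.4(M₂ − M₁)) = 10^(0.4 × 5.1735) = 10^2.06940 = 117.33.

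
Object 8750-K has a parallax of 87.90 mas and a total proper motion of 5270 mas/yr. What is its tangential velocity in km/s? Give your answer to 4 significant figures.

d = 1/p = 1/0.08790″ = 11.377 pc.
μ = 5270 mas/yr = 5.27 ″/yr.
v_t = 4.74 × μ × d = 4.74 × 5.27 × 11.377 = 284.2 km/s.

284.2 km/s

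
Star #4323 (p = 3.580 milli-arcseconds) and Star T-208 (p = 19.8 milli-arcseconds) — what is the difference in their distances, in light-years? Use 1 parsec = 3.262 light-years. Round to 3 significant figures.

d_A = 1/0.003580″ = 279.33 pc; d_B = 1/0.01980″ = 50.505 pc.
|d_B − d_A| = |50.505 − 279.33| = 228.83 pc = 228.83 × 3.262 ly = 746.44 ly.

746 ly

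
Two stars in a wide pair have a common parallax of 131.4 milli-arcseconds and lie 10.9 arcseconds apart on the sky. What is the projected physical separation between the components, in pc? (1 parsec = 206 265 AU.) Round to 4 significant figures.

0.0004022 pc

d = 1/p = 1/0.1314″ = 7.6104 pc.
At distance d (pc), an angle of θ arcsec spans θ·d AU: s = 10.9 × 7.6104 = 82.953 AU.
= 82.953 / 206265 = 0.00040217 pc.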